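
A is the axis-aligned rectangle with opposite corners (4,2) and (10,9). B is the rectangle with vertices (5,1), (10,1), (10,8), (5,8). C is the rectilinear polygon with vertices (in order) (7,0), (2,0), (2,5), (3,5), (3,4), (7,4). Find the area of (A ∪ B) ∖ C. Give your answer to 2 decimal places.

|A ∪ B| = 47.
|(A ∪ B) ∩ C| = 8.
|(A ∪ B) ∖ C| = 47 − 8 = 39.00.

39.00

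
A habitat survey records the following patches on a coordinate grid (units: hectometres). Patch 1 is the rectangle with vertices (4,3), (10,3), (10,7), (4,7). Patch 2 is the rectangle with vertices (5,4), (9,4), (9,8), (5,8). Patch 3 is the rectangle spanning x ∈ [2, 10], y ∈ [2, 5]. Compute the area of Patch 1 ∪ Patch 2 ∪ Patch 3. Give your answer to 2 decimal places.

40.00

By inclusion–exclusion:
Individual areas: |Patch 1| = 24, |Patch 2| = 16, |Patch 3| = 24.
|Patch 1∩Patch 2|: x∈[5,9], y∈[4,7] → 4·3 = 12.
|Patch 1∩Patch 3|: x∈[4,10], y∈[3,5] → 6·2 = 12.
|Patch 2∩Patch 3|: x∈[5,9], y∈[4,5] → 4·1 = 4.
|Patch 1∩Patch 2∩Patch 3| = 4.
|Patch 1 ∪ Patch 2 ∪ Patch 3| = 64 − 28 + 4 = 40.00.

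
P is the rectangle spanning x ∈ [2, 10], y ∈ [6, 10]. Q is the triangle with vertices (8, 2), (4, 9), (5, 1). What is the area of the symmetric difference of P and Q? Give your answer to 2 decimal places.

|P| = 32, |Q| = 12.5, |P∩Q| = 2.0089.
|P △ Q| = |P| + |Q| − 2·|P∩Q| = 32 + 12.5 − 4.0179 = 40.48.

40.48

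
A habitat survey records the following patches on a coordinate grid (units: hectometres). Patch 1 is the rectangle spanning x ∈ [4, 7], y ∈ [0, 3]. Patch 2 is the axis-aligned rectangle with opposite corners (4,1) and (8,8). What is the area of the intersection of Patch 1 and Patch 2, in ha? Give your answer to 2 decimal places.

|Patch 1∩Patch 2|: x∈[4,7], y∈[1,3] → 3·2 = 6.

6.00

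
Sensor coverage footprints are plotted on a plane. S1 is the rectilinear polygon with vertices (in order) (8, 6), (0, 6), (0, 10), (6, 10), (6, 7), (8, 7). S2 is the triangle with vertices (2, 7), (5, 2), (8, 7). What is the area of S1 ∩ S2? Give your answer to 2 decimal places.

5.40

The intersection is the polygon with vertices (2.6,6), (2,7), (6,7), (8,7), (7.4,6).
By the shoelace formula its area is 5.40.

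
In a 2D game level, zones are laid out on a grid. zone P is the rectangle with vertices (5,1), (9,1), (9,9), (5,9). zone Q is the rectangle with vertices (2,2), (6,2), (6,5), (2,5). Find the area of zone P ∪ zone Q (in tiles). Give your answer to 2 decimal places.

41.00

By inclusion–exclusion:
Individual areas: |zone P| = 32, |zone Q| = 12.
|zone P∩zone Q|: x∈[5,6], y∈[2,5] → 1·3 = 3.
|zone P ∪ zone Q| = 44 − 3 = 41.00.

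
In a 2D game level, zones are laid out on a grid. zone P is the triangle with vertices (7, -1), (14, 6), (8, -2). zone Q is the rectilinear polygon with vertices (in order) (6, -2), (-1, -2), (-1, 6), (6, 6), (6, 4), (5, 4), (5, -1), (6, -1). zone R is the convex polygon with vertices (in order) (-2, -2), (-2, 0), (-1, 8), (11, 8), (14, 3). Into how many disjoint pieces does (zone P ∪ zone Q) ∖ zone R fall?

(zone P ∪ zone Q) ∖ zone R splits into 3 disjoint pieces (area 4.8627, area 0.1875, area 8.5).

3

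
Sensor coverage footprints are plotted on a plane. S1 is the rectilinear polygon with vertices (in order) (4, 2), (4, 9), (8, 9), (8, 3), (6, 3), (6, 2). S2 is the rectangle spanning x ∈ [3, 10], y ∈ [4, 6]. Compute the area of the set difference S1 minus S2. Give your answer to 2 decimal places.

|S1| = 26, |S1∩S2| = 8.
|S1 ∖ S2| = |S1| − |S1∩S2| = 26 − 8 = 18.00.

18.00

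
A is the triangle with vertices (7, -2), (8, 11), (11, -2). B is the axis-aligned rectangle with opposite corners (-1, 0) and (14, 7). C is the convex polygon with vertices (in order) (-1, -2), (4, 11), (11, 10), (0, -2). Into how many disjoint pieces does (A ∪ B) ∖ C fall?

(A ∪ B) ∖ C splits into 3 disjoint pieces (area 70.2904, area 14.8077, area 0.0514).

3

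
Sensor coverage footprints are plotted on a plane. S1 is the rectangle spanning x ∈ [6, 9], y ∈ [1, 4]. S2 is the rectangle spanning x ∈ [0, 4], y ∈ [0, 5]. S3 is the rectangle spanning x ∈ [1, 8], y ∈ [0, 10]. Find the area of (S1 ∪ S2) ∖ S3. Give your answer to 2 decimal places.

|S1 ∪ S2| = 29.
|(S1 ∪ S2) ∩ S3| = 21.
|(S1 ∪ S2) ∖ S3| = 29 − 21 = 8.00.

8.00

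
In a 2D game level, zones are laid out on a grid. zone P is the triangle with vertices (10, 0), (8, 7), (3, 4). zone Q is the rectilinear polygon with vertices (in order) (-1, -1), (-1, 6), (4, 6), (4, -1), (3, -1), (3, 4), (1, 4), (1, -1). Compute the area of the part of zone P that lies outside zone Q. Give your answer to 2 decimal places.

19.91

|zone P| = 20.5, |zone P∩zone Q| = 0.5857.
|zone P ∖ zone Q| = |zone P| − |zone P∩zone Q| = 20.5 − 0.5857 = 19.91.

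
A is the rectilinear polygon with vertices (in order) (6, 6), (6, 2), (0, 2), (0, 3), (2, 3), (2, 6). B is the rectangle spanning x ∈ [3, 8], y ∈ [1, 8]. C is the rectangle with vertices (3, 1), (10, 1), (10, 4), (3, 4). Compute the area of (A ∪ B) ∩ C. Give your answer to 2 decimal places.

The region (A ∪ B) ∩ C is the polygon with vertices (8,1), (3,1), (3,2), (3,4), (8,4).
By the shoelace formula its area is 15.00.

15.00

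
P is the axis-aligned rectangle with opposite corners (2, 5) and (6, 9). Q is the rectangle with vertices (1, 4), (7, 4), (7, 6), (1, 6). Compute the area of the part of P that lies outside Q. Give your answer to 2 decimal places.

12.00

|P∩Q|: x∈[2,6], y∈[5,6] → 4·1 = 4.
|P| = 16.
|P ∖ Q| = |P| − |P∩Q| = 16 − 4 = 12.00.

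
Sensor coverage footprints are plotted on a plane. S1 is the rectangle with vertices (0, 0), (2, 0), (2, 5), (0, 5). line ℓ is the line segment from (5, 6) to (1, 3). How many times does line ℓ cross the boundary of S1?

1

The segment meets the boundary at (2,3.75).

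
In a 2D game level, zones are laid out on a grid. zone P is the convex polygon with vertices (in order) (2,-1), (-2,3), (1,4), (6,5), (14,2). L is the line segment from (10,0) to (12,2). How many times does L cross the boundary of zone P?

The segment meets the boundary at (11.333,1.333).

1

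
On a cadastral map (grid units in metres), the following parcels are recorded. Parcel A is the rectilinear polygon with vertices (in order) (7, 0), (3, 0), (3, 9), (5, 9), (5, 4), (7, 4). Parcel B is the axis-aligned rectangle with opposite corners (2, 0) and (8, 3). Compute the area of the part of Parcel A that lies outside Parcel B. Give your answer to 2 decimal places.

14.00

|Parcel A| = 26, |Parcel A∩Parcel B| = 12.
|Parcel A ∖ Parcel B| = |Parcel A| − |Parcel A∩Parcel B| = 26 − 12 = 14.00.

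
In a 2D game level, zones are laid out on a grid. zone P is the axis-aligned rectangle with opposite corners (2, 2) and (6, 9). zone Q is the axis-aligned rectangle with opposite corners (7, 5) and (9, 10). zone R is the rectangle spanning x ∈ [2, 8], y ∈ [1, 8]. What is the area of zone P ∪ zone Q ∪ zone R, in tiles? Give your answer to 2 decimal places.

53.00

By inclusion–exclusion:
Individual areas: |zone P| = 28, |zone Q| = 10, |zone R| = 42.
|zone P∩zone Q| = 0 (no overlap).
|zone P∩zone R|: x∈[2,6], y∈[2,8] → 4·6 = 24.
|zone Q∩zone R|: x∈[7,8], y∈[5,8] → 1·3 = 3.
|zone P∩zone Q∩zone R| = 0.
|zone P ∪ zone Q ∪ zone R| = 80 − 27 + 0 = 53.00.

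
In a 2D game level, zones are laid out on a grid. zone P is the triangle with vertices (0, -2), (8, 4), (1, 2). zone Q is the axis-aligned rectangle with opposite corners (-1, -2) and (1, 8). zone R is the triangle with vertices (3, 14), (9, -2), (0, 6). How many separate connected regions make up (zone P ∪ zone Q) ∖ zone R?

(zone P ∪ zone Q) ∖ zone R splits into 2 disjoint pieces (area 0.2557, area 26.5303).

2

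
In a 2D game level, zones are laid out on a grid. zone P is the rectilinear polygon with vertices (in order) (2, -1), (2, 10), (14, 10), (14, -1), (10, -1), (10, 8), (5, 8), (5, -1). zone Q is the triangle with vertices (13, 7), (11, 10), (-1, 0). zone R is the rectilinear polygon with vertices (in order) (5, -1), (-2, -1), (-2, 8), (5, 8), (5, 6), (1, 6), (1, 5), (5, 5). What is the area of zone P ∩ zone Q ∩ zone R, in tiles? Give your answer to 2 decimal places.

The intersection is the polygon with vertices (5,5), (5,3), (2,1.5), (2,2.5).
By the shoelace formula its area is 4.50.

4.50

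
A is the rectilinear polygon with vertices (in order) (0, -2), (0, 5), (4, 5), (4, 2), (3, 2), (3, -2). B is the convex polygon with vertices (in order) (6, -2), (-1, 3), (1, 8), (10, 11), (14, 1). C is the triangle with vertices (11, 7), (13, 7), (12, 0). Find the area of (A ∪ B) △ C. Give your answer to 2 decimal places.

|A ∪ B| = 130.6429.
|(A ∪ B) ∩ C| = 5.1858.
|(A ∪ B) △ C| = 130.6429 + 7 − 10.3716 = 127.27.

127.27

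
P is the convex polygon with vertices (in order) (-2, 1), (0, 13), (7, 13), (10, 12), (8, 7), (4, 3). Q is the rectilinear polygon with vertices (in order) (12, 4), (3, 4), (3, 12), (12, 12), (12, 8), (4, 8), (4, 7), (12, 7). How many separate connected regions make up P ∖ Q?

P ∖ Q splits into 2 disjoint pieces (area 51, area 4.2).

2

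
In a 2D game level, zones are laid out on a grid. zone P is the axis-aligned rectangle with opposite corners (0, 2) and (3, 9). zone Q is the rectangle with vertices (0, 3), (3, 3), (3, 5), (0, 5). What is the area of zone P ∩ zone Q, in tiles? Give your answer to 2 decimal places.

6.00

|zone P∩zone Q|: x∈[0,3], y∈[3,5] → 3·2 = 6.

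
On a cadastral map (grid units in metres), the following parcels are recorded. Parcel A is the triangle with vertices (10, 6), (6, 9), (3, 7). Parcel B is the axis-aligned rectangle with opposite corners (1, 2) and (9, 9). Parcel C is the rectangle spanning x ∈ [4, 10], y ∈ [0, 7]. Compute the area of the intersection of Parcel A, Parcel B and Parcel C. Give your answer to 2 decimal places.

2.46

The intersection is the polygon with vertices (9,6.143), (4,6.857), (4,7), (8.667,7), (9,6.75).
By the shoelace formula its area is 2.46.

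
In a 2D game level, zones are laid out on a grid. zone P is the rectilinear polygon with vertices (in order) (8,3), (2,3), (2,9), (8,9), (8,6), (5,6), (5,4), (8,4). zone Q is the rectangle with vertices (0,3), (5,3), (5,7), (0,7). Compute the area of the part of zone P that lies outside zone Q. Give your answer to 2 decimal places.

18.00

|zone P| = 30, |zone P∩zone Q| = 12.
|zone P ∖ zone Q| = |zone P| − |zone P∩zone Q| = 30 − 12 = 18.00.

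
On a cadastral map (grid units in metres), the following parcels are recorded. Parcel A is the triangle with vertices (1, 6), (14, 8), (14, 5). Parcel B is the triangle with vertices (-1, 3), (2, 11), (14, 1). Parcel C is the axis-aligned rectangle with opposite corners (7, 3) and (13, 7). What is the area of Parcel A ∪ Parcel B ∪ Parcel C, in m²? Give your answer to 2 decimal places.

By inclusion–exclusion:
Individual areas: |Parcel A| = 19.5, |Parcel B| = 63, |Parcel C| = 24.
|Parcel A∩Parcel B| = 5.2581.
|Parcel A∩Parcel C| = 10.1346.
|Parcel B∩Parcel C| = 8.8167.
|Parcel A∩Parcel B∩Parcel C| = 1.1083.
|Parcel A ∪ Parcel B ∪ Parcel C| = 106.5 − 24.2094 + 1.1083 = 83.40.

83.40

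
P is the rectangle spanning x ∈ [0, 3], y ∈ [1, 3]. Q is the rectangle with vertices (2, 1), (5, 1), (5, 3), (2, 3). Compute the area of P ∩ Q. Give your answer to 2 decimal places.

2.00

|P∩Q|: x∈[2,3], y∈[1,3] → 1·2 = 2.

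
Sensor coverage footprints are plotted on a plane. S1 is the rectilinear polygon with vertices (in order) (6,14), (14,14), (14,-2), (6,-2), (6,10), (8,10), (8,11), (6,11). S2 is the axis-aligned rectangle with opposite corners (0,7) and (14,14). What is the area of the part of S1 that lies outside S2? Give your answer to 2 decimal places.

72.00

|S1| = 126, |S1∩S2| = 54.
|S1 ∖ S2| = |S1| − |S1∩S2| = 126 − 54 = 72.00.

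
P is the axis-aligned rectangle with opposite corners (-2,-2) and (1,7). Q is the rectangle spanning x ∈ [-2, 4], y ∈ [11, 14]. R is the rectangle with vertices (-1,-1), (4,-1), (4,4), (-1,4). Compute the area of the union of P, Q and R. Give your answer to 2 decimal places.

60.00

By inclusion–exclusion:
Individual areas: |P| = 27, |Q| = 18, |R| = 25.
|P∩Q| = 0 (no overlap).
|P∩R|: x∈[-1,1], y∈[-1,4] → 2·5 = 10.
|Q∩R| = 0 (no overlap).
|P∩Q∩R| = 0.
|P ∪ Q ∪ R| = 70 − 10 + 0 = 60.00.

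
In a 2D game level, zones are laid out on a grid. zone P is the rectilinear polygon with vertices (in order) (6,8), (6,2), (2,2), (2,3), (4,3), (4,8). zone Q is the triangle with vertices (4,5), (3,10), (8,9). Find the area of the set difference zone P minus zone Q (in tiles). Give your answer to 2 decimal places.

10.00

|zone P| = 14, |zone P∩zone Q| = 4.
|zone P ∖ zone Q| = |zone P| − |zone P∩zone Q| = 14 − 4 = 10.00.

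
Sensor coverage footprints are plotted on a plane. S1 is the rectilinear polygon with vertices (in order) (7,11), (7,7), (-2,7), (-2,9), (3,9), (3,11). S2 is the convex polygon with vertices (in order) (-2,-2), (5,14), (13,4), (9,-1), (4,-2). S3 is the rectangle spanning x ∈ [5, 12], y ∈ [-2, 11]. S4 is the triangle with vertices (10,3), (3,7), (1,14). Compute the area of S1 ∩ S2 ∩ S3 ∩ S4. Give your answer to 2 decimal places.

The intersection is the polygon with vertices (5,9.111), (6.727,7), (5,7).
By the shoelace formula its area is 1.82.

1.82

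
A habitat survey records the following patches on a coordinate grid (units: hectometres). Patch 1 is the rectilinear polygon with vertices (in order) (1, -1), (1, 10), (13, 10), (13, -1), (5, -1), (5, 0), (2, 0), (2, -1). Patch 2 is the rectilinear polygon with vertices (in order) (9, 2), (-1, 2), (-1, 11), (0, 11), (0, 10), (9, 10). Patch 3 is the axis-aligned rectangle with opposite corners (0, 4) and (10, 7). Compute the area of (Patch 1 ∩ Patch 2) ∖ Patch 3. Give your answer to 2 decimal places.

|Patch 1 ∩ Patch 2| = 64.
|(Patch 1 ∩ Patch 2) ∩ Patch 3| = 24.
|(Patch 1 ∩ Patch 2) ∖ Patch 3| = 64 − 24 = 40.00.

40.00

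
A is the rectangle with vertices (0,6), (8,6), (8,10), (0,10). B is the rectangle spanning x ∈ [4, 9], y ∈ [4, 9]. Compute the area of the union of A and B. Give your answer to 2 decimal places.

By inclusion–exclusion:
Individual areas: |A| = 32, |B| = 25.
|A∩B|: x∈[4,8], y∈[6,9] → 4·3 = 12.
|A ∪ B| = 57 − 12 = 45.00.

45.00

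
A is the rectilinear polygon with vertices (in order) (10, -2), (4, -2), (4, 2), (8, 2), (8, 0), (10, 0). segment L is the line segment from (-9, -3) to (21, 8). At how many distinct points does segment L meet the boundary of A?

The segment meets the boundary at (4,1.767), (4.636,2).

2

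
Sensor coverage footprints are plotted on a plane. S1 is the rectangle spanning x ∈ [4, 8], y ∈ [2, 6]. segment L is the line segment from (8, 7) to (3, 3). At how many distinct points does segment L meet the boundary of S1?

The segment meets the boundary at (4,3.8), (6.75,6).

2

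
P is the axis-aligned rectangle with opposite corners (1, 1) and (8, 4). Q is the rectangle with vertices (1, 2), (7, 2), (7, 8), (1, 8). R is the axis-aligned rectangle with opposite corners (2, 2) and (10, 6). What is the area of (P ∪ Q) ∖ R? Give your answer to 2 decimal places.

23.00

|P ∪ Q| = 45.
|(P ∪ Q) ∩ R| = 22.
|(P ∪ Q) ∖ R| = 45 − 22 = 23.00.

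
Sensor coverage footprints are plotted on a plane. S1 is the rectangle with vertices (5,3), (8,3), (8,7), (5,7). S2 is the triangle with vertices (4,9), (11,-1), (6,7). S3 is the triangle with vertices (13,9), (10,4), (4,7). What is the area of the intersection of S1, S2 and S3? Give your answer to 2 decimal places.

0.70

The intersection is the polygon with vertices (5.4,7), (6,7), (6.909,5.545), (6.154,5.923).
By the shoelace formula its area is 0.70.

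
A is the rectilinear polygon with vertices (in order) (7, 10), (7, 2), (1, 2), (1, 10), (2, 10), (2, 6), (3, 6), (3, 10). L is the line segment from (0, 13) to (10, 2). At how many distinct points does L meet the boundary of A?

2

The segment meets the boundary at (7,5.3), (3,9.7).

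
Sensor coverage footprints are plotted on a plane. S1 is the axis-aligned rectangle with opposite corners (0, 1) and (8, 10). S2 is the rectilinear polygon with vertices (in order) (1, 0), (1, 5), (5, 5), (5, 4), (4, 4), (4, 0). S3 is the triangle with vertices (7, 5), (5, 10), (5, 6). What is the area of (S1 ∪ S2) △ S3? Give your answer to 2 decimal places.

71.00

|S1 ∪ S2| = 75.
|(S1 ∪ S2) ∩ S3| = 4.
|(S1 ∪ S2) △ S3| = 75 + 4 − 8 = 71.00.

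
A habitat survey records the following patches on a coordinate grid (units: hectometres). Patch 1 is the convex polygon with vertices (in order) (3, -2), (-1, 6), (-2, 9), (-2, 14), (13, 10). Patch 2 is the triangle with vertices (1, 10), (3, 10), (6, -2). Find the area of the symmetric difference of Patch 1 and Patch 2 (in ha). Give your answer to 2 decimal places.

|Patch 1| = 124.5, |Patch 2| = 12, |Patch 1∩Patch 2| = 11.4462.
|Patch 1 △ Patch 2| = |Patch 1| + |Patch 2| − 2·|Patch 1∩Patch 2| = 124.5 + 12 − 22.8923 = 113.61.

113.61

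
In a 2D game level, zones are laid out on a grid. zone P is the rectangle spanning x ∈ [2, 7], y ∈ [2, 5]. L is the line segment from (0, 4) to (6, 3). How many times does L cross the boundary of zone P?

The segment meets the boundary at (2,3.667).

1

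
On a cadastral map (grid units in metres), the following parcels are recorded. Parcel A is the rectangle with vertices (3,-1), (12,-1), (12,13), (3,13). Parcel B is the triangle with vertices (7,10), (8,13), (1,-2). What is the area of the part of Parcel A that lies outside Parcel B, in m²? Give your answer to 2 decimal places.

|Parcel A| = 126, |Parcel A∩Parcel B| = 2.7143.
|Parcel A ∖ Parcel B| = |Parcel A| − |Parcel A∩Parcel B| = 126 − 2.7143 = 123.29.

123.29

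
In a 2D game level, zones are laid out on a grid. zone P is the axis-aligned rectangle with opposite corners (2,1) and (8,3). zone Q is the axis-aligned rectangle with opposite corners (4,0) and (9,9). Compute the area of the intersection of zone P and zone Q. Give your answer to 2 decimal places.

8.00

|zone P∩zone Q|: x∈[4,8], y∈[1,3] → 4·2 = 8.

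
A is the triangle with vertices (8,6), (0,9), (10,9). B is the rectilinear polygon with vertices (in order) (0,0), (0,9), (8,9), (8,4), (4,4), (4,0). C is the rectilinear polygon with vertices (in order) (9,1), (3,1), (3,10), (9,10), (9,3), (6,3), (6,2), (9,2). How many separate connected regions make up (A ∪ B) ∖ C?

(A ∪ B) ∖ C splits into 2 disjoint pieces (area 0.75, area 28).

2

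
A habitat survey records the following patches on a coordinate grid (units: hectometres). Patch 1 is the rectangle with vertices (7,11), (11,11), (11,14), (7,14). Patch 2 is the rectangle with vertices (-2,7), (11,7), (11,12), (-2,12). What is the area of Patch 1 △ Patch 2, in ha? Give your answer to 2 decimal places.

|Patch 1∩Patch 2|: x∈[7,11], y∈[11,12] → 4·1 = 4.
|Patch 1 △ Patch 2| = |Patch 1| + |Patch 2| − 2·|Patch 1∩Patch 2| = 12 + 65 − 8 = 69.00.

69.00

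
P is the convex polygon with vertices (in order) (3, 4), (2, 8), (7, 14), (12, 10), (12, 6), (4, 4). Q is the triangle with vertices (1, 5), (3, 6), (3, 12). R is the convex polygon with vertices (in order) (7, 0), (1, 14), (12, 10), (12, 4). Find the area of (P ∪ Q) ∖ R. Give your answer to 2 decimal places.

|P ∪ Q| = 68.8444.
|(P ∪ Q) ∩ R| = 50.1267.
|(P ∪ Q) ∖ R| = 68.8444 − 50.1267 = 18.72.

18.72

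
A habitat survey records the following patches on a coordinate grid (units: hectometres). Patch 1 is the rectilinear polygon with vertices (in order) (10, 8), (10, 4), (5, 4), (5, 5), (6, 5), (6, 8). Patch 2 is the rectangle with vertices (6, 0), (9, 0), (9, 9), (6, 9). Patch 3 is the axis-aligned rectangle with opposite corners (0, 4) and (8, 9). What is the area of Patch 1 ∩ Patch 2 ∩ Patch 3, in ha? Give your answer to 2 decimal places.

The intersection is the polygon with vertices (6,5), (6,8), (8,8), (8,4), (6,4).
By the shoelace formula its area is 8.00.

8.00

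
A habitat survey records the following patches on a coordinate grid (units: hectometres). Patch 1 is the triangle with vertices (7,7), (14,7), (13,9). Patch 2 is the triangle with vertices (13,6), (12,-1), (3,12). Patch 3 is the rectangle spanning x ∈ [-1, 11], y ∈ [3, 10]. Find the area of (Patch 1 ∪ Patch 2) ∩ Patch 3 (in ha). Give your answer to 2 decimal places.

23.50

The region (Patch 1 ∪ Patch 2) ∩ Patch 3 is the polygon with vertices (4.385,10), (6.333,10), (9.786,7.929), (11,8.333), (11,3), (9.231,3).
By the shoelace formula its area is 23.50.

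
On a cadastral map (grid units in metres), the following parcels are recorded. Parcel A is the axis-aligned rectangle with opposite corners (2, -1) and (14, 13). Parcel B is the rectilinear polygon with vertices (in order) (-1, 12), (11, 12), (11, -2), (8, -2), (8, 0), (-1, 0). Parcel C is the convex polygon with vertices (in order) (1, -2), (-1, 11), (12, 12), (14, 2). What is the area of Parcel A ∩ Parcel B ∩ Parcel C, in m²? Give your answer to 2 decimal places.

102.31

The intersection is the polygon with vertices (11,1.077), (7.5,0), (2,0), (2,11.231), (11,11.923).
By the shoelace formula its area is 102.31.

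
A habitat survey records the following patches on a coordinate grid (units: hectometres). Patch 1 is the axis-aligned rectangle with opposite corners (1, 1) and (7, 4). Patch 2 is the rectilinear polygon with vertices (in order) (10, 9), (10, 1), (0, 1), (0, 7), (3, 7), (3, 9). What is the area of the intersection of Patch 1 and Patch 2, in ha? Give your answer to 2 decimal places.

The intersection is the polygon with vertices (1,4), (7,4), (7,1), (1,1).
By the shoelace formula its area is 18.00.

18.00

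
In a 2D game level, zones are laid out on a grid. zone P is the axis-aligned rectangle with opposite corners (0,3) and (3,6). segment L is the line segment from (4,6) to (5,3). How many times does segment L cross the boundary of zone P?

The segment lies entirely outside zone P and never meets its boundary.

0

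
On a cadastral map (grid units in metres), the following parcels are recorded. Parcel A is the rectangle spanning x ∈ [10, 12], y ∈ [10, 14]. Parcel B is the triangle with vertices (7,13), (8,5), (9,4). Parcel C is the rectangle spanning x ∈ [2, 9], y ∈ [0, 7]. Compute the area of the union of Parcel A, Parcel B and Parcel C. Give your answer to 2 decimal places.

By inclusion–exclusion:
Individual areas: |Parcel A| = 8, |Parcel B| = 3.5, |Parcel C| = 49.
|Parcel A∩Parcel B| = 0.
|Parcel A∩Parcel C| = 0 (no overlap).
|Parcel B∩Parcel C| = 1.75.
|Parcel A∩Parcel B∩Parcel C| = 0.
|Parcel A ∪ Parcel B ∪ Parcel C| = 60.5 − 1.75 + 0 = 58.75.

58.75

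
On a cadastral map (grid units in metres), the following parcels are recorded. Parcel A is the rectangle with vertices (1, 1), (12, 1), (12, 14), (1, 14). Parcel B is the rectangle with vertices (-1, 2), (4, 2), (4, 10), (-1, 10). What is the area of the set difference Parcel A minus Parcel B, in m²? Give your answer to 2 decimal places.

|Parcel A∩Parcel B|: x∈[1,4], y∈[2,10] → 3·8 = 24.
|Parcel A| = 143.
|Parcel A ∖ Parcel B| = |Parcel A| − |Parcel A∩Parcel B| = 143 − 24 = 119.00.

119.00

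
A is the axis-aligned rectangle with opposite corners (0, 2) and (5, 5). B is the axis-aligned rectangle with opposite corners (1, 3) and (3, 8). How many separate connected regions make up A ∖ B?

A ∖ B is a single connected region.

1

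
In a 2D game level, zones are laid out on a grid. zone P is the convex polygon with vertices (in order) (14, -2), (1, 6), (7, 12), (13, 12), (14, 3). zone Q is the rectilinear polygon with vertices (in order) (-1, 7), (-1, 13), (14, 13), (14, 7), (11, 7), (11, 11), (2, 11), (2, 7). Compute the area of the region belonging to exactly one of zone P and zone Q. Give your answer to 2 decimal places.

|zone P| = 107.5, |zone Q| = 54, |zone P∩zone Q| = 15.8889.
|zone P △ zone Q| = |zone P| + |zone Q| − 2·|zone P∩zone Q| = 107.5 + 54 − 31.7778 = 129.72.

129.72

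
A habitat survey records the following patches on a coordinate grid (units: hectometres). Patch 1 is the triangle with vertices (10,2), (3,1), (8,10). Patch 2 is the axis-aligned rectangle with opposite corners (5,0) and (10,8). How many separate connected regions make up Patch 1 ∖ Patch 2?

2

Patch 1 ∖ Patch 2 splits into 2 disjoint pieces (area 3.3143, area 1.6111).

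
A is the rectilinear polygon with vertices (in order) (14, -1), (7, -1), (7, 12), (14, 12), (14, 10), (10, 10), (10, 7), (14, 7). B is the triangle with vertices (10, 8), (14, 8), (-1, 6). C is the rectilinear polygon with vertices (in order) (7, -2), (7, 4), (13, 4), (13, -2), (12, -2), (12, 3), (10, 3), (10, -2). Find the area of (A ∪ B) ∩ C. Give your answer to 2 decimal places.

The region (A ∪ B) ∩ C is the polygon with vertices (7,4), (13,4), (13,-1), (12,-1), (12,3), (10,3), (10,-1), (7,-1).
By the shoelace formula its area is 22.00.

22.00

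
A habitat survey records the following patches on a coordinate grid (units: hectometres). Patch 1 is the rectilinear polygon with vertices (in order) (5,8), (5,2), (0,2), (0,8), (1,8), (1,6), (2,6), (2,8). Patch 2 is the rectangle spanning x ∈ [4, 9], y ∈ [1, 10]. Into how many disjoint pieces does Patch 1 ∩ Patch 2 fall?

1

Patch 1 ∩ Patch 2 is a single connected region.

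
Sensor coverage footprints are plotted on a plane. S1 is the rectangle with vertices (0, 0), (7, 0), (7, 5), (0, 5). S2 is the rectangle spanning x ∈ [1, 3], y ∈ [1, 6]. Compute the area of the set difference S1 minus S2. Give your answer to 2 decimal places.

27.00

|S1∩S2|: x∈[1,3], y∈[1,5] → 2·4 = 8.
|S1| = 35.
|S1 ∖ S2| = |S1| − |S1∩S2| = 35 − 8 = 27.00.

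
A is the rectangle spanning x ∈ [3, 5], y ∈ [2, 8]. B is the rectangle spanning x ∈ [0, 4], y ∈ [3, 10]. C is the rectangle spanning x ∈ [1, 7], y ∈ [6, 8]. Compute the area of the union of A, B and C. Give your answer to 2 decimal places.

By inclusion–exclusion:
Individual areas: |A| = 12, |B| = 28, |C| = 12.
|A∩B|: x∈[3,4], y∈[3,8] → 1·5 = 5.
|A∩C|: x∈[3,5], y∈[6,8] → 2·2 = 4.
|B∩C|: x∈[1,4], y∈[6,8] → 3·2 = 6.
|A∩B∩C| = 2.
|A ∪ B ∪ C| = 52 − 15 + 2 = 39.00.

39.00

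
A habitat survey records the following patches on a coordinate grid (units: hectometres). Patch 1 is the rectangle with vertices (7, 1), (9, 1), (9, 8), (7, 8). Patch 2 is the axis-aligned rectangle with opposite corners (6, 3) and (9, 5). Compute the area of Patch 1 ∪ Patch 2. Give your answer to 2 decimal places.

16.00

By inclusion–exclusion:
Individual areas: |Patch 1| = 14, |Patch 2| = 6.
|Patch 1∩Patch 2|: x∈[7,9], y∈[3,5] → 2·2 = 4.
|Patch 1 ∪ Patch 2| = 20 − 4 = 16.00.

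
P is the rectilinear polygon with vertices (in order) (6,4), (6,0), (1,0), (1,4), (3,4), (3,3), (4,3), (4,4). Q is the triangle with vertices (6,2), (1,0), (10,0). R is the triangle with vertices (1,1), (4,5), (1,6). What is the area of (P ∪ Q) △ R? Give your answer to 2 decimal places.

|P ∪ Q| = 23.
|(P ∪ Q) ∩ R| = 3.3333.
|(P ∪ Q) △ R| = 23 + 7.5 − 6.6667 = 23.83.

23.83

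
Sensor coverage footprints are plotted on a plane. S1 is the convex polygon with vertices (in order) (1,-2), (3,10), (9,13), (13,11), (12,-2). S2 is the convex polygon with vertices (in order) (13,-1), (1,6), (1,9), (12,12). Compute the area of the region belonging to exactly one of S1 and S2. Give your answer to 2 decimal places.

|S1| = 142.5, |S2| = 91, |S1∩S2| = 82.5941.
|S1 △ S2| = |S1| + |S2| − 2·|S1∩S2| = 142.5 + 91 − 165.1882 = 68.31.

68.31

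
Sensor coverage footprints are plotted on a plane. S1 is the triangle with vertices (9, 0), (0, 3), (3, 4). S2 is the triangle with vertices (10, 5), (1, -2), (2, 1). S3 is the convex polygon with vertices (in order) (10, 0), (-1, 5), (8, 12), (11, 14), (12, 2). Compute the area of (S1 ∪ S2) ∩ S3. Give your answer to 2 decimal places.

The region (S1 ∪ S2) ∩ S3 is the polygon with vertices (3,4), (5.143,2.571), (10,5), (6.077,1.949), (6.857,1.429), (1.962,3.654).
By the shoelace formula its area is 4.65.

4.65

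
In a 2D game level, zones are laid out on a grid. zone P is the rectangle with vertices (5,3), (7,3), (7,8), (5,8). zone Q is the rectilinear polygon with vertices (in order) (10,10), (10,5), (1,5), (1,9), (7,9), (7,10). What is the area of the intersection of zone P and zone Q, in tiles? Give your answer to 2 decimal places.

The intersection is the polygon with vertices (5,8), (7,8), (7,5), (5,5).
By the shoelace formula its area is 6.00.

6.00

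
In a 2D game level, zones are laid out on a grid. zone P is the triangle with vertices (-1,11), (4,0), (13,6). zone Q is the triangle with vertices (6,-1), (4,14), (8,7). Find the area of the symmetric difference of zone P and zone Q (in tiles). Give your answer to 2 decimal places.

57.04

|zone P| = 64.5, |zone Q| = 23, |zone P∩zone Q| = 15.2316.
|zone P △ zone Q| = |zone P| + |zone Q| − 2·|zone P∩zone Q| = 64.5 + 23 − 30.4632 = 57.04.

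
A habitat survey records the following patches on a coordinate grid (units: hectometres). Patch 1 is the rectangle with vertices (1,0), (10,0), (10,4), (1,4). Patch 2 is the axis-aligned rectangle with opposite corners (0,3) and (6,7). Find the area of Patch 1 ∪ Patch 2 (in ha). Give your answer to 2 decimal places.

By inclusion–exclusion:
Individual areas: |Patch 1| = 36, |Patch 2| = 24.
|Patch 1∩Patch 2|: x∈[1,6], y∈[3,4] → 5·1 = 5.
|Patch 1 ∪ Patch 2| = 60 − 5 = 55.00.

55.00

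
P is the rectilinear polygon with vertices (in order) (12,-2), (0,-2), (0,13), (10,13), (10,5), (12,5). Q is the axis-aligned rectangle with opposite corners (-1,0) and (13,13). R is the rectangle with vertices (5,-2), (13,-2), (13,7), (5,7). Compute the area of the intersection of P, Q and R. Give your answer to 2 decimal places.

The intersection is the polygon with vertices (10,5), (12,5), (12,0), (5,0), (5,7), (10,7).
By the shoelace formula its area is 45.00.

45.00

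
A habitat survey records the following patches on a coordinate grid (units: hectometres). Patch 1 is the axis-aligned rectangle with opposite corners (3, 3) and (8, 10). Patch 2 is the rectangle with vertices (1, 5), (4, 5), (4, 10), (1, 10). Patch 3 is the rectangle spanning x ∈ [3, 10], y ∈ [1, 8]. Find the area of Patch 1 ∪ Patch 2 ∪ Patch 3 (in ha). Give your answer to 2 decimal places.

By inclusion–exclusion:
Individual areas: |Patch 1| = 35, |Patch 2| = 15, |Patch 3| = 49.
|Patch 1∩Patch 2|: x∈[3,4], y∈[5,10] → 1·5 = 5.
|Patch 1∩Patch 3|: x∈[3,8], y∈[3,8] → 5·5 = 25.
|Patch 2∩Patch 3|: x∈[3,4], y∈[5,8] → 1·3 = 3.
|Patch 1∩Patch 2∩Patch 3| = 3.
|Patch 1 ∪ Patch 2 ∪ Patch 3| = 99 − 33 + 3 = 69.00.

69.00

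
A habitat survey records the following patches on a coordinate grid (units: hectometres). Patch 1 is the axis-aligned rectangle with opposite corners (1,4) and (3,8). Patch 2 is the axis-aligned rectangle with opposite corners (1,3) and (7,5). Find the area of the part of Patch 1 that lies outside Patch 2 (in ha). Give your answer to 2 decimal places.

|Patch 1∩Patch 2|: x∈[1,3], y∈[4,5] → 2·1 = 2.
|Patch 1| = 8.
|Patch 1 ∖ Patch 2| = |Patch 1| − |Patch 1∩Patch 2| = 8 − 2 = 6.00.

6.00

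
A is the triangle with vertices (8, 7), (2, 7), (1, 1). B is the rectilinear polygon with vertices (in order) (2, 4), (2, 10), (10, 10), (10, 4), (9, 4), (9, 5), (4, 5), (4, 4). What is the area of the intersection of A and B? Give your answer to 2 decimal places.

11.67

The intersection is the polygon with vertices (8,7), (5.667,5), (4,5), (4,4), (2,4), (2,7).
By the shoelace formula its area is 11.67.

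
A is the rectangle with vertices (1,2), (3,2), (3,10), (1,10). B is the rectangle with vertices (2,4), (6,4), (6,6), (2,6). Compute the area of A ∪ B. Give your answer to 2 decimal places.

By inclusion–exclusion:
Individual areas: |A| = 16, |B| = 8.
|A∩B|: x∈[2,3], y∈[4,6] → 1·2 = 2.
|A ∪ B| = 24 − 2 = 22.00.

22.00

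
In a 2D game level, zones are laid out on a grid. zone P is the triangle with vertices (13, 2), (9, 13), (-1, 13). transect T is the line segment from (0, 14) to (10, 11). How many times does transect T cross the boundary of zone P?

The segment meets the boundary at (9.694,11.092), (3.333,13).

2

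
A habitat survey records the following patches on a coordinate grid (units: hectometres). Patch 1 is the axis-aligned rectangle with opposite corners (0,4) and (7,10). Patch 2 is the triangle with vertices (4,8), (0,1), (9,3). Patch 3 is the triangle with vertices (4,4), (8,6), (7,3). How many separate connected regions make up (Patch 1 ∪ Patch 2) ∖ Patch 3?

(Patch 1 ∪ Patch 2) ∖ Patch 3 is a single connected region.

1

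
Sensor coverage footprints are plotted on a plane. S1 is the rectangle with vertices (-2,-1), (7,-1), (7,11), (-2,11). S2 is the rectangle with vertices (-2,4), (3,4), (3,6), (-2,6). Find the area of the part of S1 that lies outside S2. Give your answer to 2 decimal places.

98.00

|S1∩S2|: x∈[-2,3], y∈[4,6] → 5·2 = 10.
|S1| = 108.
|S1 ∖ S2| = |S1| − |S1∩S2| = 108 − 10 = 98.00.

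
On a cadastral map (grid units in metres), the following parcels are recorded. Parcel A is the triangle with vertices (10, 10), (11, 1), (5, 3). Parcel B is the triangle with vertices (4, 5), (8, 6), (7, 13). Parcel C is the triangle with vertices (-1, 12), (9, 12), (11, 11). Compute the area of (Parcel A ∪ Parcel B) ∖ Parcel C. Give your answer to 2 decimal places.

|Parcel A ∪ Parcel B| = 39.9596.
|(Parcel A ∪ Parcel B) ∩ Parcel C| = 0.4469.
|(Parcel A ∪ Parcel B) ∖ Parcel C| = 39.9596 − 0.4469 = 39.51.

39.51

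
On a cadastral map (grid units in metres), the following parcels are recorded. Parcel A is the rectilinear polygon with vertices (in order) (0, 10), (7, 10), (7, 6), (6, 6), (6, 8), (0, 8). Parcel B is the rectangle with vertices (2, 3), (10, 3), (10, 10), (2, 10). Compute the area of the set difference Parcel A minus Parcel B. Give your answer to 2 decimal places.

|Parcel A| = 16, |Parcel A∩Parcel B| = 12.
|Parcel A ∖ Parcel B| = |Parcel A| − |Parcel A∩Parcel B| = 16 − 12 = 4.00.

4.00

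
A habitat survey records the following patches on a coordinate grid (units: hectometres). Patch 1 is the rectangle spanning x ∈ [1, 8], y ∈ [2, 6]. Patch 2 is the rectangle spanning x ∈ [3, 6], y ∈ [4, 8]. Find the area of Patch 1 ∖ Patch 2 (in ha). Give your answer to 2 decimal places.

|Patch 1∩Patch 2|: x∈[3,6], y∈[4,6] → 3·2 = 6.
|Patch 1| = 28.
|Patch 1 ∖ Patch 2| = |Patch 1| − |Patch 1∩Patch 2| = 28 − 6 = 22.00.

22.00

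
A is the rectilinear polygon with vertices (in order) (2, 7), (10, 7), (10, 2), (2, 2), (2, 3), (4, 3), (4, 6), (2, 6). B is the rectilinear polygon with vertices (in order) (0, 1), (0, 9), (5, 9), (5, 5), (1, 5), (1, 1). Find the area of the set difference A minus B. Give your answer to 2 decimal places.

30.00

|A| = 34, |A∩B| = 4.
|A ∖ B| = |A| − |A∩B| = 34 − 4 = 30.00.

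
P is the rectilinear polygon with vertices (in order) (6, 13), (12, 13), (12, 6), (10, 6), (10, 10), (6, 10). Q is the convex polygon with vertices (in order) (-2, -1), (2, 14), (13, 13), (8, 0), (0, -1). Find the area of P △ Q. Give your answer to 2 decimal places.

|P| = 26, |Q| = 148, |P∩Q| = 22.2769.
|P △ Q| = |P| + |Q| − 2·|P∩Q| = 26 + 148 − 44.5538 = 129.45.

129.45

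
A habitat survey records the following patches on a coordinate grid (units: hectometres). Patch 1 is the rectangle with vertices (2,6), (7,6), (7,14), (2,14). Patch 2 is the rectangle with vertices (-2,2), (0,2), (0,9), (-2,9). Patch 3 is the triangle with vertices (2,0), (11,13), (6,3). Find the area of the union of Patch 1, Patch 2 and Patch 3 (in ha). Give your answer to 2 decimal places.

By inclusion–exclusion:
Individual areas: |Patch 1| = 40, |Patch 2| = 14, |Patch 3| = 12.5.
|Patch 1∩Patch 2| = 0 (no overlap).
|Patch 1∩Patch 3| = 0.5171.
|Patch 2∩Patch 3| = 0.
|Patch 1∩Patch 2∩Patch 3| = 0.
|Patch 1 ∪ Patch 2 ∪ Patch 3| = 66.5 − 0.5171 + 0 = 65.98.

65.98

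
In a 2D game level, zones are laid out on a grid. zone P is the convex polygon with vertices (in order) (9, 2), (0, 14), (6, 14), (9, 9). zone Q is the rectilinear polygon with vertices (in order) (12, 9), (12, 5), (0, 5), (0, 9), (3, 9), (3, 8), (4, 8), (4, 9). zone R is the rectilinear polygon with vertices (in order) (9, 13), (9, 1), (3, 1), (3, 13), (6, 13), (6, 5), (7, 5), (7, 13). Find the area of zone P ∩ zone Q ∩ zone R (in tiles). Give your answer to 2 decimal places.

11.33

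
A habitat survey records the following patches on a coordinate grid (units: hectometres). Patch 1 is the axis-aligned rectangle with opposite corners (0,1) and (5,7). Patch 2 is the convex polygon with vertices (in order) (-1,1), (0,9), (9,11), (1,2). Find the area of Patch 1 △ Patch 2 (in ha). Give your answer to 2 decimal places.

37.50

|Patch 1| = 30, |Patch 2| = 40, |Patch 1∩Patch 2| = 16.25.
|Patch 1 △ Patch 2| = |Patch 1| + |Patch 2| − 2·|Patch 1∩Patch 2| = 30 + 40 − 32.5 = 37.50.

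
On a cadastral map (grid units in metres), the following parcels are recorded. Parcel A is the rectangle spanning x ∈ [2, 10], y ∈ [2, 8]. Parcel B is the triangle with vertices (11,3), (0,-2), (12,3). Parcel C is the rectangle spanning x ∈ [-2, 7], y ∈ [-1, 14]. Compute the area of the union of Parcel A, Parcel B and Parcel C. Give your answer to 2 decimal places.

154.38

By inclusion–exclusion:
Individual areas: |Parcel A| = 48, |Parcel B| = 2.5, |Parcel C| = 135.
|Parcel A∩Parcel B| = 0.2939.
|Parcel A∩Parcel C|: x∈[2,7], y∈[2,8] → 5·6 = 30.
|Parcel B∩Parcel C| = 0.828.
|Parcel A∩Parcel B∩Parcel C| = 0.
|Parcel A ∪ Parcel B ∪ Parcel C| = 185.5 − 31.122 + 0 = 154.38.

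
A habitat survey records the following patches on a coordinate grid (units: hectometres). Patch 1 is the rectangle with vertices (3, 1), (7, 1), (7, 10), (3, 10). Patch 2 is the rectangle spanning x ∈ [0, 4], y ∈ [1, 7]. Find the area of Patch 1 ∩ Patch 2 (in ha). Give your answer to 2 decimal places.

|Patch 1∩Patch 2|: x∈[3,4], y∈[1,7] → 1·6 = 6.

6.00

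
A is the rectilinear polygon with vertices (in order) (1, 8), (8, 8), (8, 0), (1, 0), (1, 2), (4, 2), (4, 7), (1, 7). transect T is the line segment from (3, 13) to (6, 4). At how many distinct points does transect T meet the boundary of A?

The segment meets the boundary at (4.667,8).

1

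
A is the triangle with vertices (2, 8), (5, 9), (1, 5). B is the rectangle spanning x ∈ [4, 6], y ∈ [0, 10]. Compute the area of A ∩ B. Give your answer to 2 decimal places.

The intersection is the polygon with vertices (5,9), (4,8), (4,8.667).
By the shoelace formula its area is 0.33.

0.33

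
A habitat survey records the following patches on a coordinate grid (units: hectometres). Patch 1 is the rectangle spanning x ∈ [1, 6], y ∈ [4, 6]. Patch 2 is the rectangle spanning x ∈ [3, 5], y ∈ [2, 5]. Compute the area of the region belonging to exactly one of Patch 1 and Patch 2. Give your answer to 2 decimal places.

|Patch 1∩Patch 2|: x∈[3,5], y∈[4,5] → 2·1 = 2.
|Patch 1 △ Patch 2| = |Patch 1| + |Patch 2| − 2·|Patch 1∩Patch 2| = 10 + 6 − 4 = 12.00.

12.00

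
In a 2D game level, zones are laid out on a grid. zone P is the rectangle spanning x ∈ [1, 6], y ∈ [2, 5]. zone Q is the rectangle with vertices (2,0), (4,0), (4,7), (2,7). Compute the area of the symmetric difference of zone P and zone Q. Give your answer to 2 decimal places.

17.00

|zone P∩zone Q|: x∈[2,4], y∈[2,5] → 2·3 = 6.
|zone P △ zone Q| = |zone P| + |zone Q| − 2·|zone P∩zone Q| = 15 + 14 − 12 = 17.00.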